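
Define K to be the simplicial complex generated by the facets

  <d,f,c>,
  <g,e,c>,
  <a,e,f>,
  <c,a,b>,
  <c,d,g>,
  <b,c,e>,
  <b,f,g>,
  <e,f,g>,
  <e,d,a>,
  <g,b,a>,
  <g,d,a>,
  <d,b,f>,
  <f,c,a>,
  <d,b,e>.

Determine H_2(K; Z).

H_2 = Z.

Take the total order a < b < c < d < e < f < g on the vertex set. Then K (dimension 2) consists of the simplices:

  0-simplices (7): a, b, c, d, e, f, g
  1-simplices (21): ab, ac, ad, ae, af, ag, bc, bd, be, bf, bg, cd, ce, cf, cg, de, df, dg, ef, eg, fg
  2-simplices (14): abc, abg, acf, ade, adg, aef, bce, bde, bdf, bfg, cdf, cdg, ceg, efg

Hence C_0 ≅ Z^7, C_1 ≅ Z^21, C_2 ≅ Z^14.

Boundary ∂_1: C_1 → C_0 sends each edge [p,q] (with p < q) to q − p.
This gives a 7×21 integer matrix of rank 6; reducing to Smith normal form yields diagonal entries (1,1,1,1,1,1).

∂_2: C_2 → C_1 acts by ∂[p,q,r] = [q,r] − [p,r] + [p,q]. For instance
  ∂acf = cf − af + ac,
  ∂bce = ce − be + bc.
The 21×14 boundary matrix has rank 13 and Smith normal form diag(1,1,1,1,1,1,1,1,1,1,1,1,1).

Reading off H_k = ker ∂_k / im ∂_{k+1}:

  H_2: rank ker ∂_2 − rank ∂_3 = (14 − 13) − 0 = 1, and there is no ∂_3, so H_2 = Z.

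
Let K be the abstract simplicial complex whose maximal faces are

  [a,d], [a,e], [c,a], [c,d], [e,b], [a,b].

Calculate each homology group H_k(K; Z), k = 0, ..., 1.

H_0 = Z,  H_1 = Z^2.

Fix the vertex order a < b < c < d < e and write every simplex with vertices in increasing order. Then dim K = 1 and the simplices of K are:

  0-simplices (5): a, b, c, d, e
  1-simplices (6): ab, ac, ad, ae, be, cd

giving chain groups C_0 ≅ Z^5, C_1 ≅ Z^6.

The boundary map ∂_1: C_1 → C_0 sends each edge [p,q] (with p < q) to q − p. For instance
  ∂ae = e − a.
The resulting 5×6 matrix has rank 4, and its Smith normal form has invariant factors (1,1,1,1).

Computing H_k = (kernel of ∂_k) / (image of ∂_{k+1}):

  H_0: rank C_0 − rank ∂_1 = 5 − 4 = 1, and the invariant factors of ∂_1 are all 1, so H_0 ≅ Z.
  H_1: rank ker ∂_1 − rank ∂_2 = (6 − 4) − 0 = 2, and there is no ∂_2, so H_1 ≅ Z^2.

(K is a triangulation of a wedge of 2 circles.)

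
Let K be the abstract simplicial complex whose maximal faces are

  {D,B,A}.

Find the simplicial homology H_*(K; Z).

H_0 ≅ Z,  H_1 = 0,  H_2 = 0.

Order the vertices as A < B < D. Listing each simplex with vertices in this order, K has dimension 2 with simplices:

  0-simplices (3): A, B, D
  1-simplices (3): AB, AD, BD
  2-simplices (1): ABD

giving chain groups C_0 ≅ Z^3, C_1 ≅ Z^3, C_2 ≅ Z^1.

∂_1: C_1 → C_0 is given by ∂[p,q] = [q] − [p]. For instance
  ∂BD = D − B.
The 3×3 boundary matrix has rank 2 and Smith normal form diag(1,1).

∂_2: C_2 → C_1 acts by ∂[p,q,r] = [q,r] − [p,r] + [p,q]. For instance
  ∂ABD = BD − AD + AB.
The 3×1 boundary matrix has rank 1 and Smith normal form diag(1).

Computing H_k = (kernel of ∂_k) / (image of ∂_{k+1}):

  H_0: rank C_0 − rank ∂_1 = 3 − 2 = 1, and the invariant factors of ∂_1 are all 1, so H_0 = Z.
  H_1: rank ker ∂_1 − rank ∂_2 = (3 − 2) − 1 = 0, and the invariant factors of ∂_2 are all 1, so H_1 = 0.
  H_2: rank ker ∂_2 − rank ∂_3 = (1 − 1) − 0 = 0, and there is no ∂_3, so H_2 = 0.

(K is a triangulation of the 2-simplex.)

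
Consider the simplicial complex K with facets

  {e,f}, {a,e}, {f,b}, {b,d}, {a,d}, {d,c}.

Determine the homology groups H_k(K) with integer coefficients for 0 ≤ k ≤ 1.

We work with the vertex ordering a < b < c < d < e < f. The simplices of K, each written with vertices in increasing order, are:

  0-simplices (6): a, b, c, d, e, f
  1-simplices (6): ad, ae, bd, bf, cd, ef

giving chain groups C_0 ≅ Z^6, C_1 ≅ Z^6.

Boundary ∂_1: C_1 → C_0 maps an edge to its endpoints' difference, ∂[p,q] = q − p. For instance
  ∂ad = d − a.
The resulting 6×6 matrix has rank 5, and its Smith normal form has invariant factors (1,1,1,1,1).

Reading off H_k = ker ∂_k / im ∂_{k+1}:

  H_0: rank C_0 − rank ∂_1 = 6 − 5 = 1, and the invariant factors of ∂_1 are all 1, so H_0 ≅ Z.
  H_1: rank ker ∂_1 − rank ∂_2 = (6 − 5) − 0 = 1, and there is no ∂_2, so H_1 ≅ Z.

As a check, the Euler characteristic is 6 − 6 = 0, which agrees with 1 − 1 = 0.

H_0 = Z,  H_1 = Z.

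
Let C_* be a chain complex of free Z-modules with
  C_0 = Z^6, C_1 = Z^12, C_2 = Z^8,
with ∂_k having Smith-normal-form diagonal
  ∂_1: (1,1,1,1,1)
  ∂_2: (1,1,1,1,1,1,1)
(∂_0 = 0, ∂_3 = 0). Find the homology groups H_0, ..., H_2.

H_0: b_0 = 6 − 0 − 5 = 1; torsion from ∂_1 factors > 1: none. So H_0 = Z.
H_1: b_1 = 12 − 5 − 7 = 0; torsion from ∂_2 factors > 1: none. So H_1 = 0.
H_2: b_2 = 8 − 7 − 0 = 1; torsion from ∂_3 factors > 1: none. So H_2 = Z.

H_0 = Z,  H_1 = 0,  H_2 = Z.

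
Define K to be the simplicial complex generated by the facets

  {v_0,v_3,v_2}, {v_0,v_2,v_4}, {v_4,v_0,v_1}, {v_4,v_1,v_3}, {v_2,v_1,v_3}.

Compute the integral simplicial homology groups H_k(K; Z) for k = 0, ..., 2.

H_0 = Z,  H_1 = Z,  H_2 = 0.

We work with the vertex ordering v_0 < v_1 < v_2 < v_3 < v_4. The simplices of K, each written with vertices in increasing order, are:

  0-simplices (5): [v_0], [v_1], [v_2], [v_3], [v_4]
  1-simplices (10): [v_0,v_1], [v_0,v_2], [v_0,v_3], [v_0,v_4], [v_1,v_2], [v_1,v_3], [v_1,v_4], [v_2,v_3], [v_2,v_4], [v_3,v_4]
  2-simplices (5): [v_0,v_1,v_4], [v_0,v_2,v_3], [v_0,v_2,v_4], [v_1,v_2,v_3], [v_1,v_3,v_4]

Hence C_0 ≅ Z^5, C_1 ≅ Z^10, C_2 ≅ Z^5.

The boundary map ∂_1: C_1 → C_0 maps an edge to its endpoints' difference, ∂[p,q] = q − p. For instance
  ∂[v_1,v_3] = [v_3] − [v_1].
As a 5×10 matrix over Z this has rank 4, with invariant factors (1,1,1,1).

∂_2: C_2 → C_1 acts by ∂[p,q,r] = [q,r] − [p,r] + [p,q]. For instance
  ∂[v_1,v_3,v_4] = [v_3,v_4] − [v_1,v_4] + [v_1,v_3],
  ∂[v_0,v_2,v_3] = [v_2,v_3] − [v_0,v_3] + [v_0,v_2].
As a 10×5 matrix over Z this has rank 5, with invariant factors (1,1,1,1,1).

Computing H_k = (kernel of ∂_k) / (image of ∂_{k+1}):

  H_0: rank C_0 − rank ∂_1 = 5 − 4 = 1, and the invariant factors of ∂_1 are all 1, so H_0 ≅ Z.
  H_1: rank ker ∂_1 − rank ∂_2 = (10 − 4) − 5 = 1, and the invariant factors of ∂_2 are all 1, so H_1 ≅ Z.
  H_2: rank ker ∂_2 − rank ∂_3 = (5 − 5) − 0 = 0, and there is no ∂_3, so H_2 ≅ 0.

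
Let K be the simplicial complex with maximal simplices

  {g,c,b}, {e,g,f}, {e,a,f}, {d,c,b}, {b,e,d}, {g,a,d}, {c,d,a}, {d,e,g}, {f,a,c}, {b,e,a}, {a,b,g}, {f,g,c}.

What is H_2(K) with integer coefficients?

Take the total order a < b < c < d < e < f < g on the vertex set. Then K (dimension 2) consists of the simplices:

  0-simplices (7): a, b, c, d, e, f, g
  1-simplices (18): ab, ac, ad, ae, af, ag, bc, bd, be, bg, cd, cf, cg, de, dg, ef, eg, fg
  2-simplices (12): abe, abg, acd, acf, adg, aef, bcd, bcg, bde, cfg, deg, efg

so the chain groups are C_0 ≅ Z^7, C_1 ≅ Z^18, C_2 ≅ Z^12.

The boundary map ∂_1: C_1 → C_0 maps an edge to its endpoints' difference, ∂[p,q] = q − p. For instance
  ∂cg = g − c.
The resulting 7×18 matrix has rank 6, and its Smith normal form has invariant factors (1,1,1,1,1,1).

∂_2: C_2 → C_1 sends each 2-simplex [p,q,r] to [q,r] − [p,r] + [p,q]. For instance
  ∂deg = eg − dg + de,
  ∂abe = be − ae + ab.
The 18×12 boundary matrix has rank 12 and Smith normal form diag(1,1,1,1,1,1,1,1,1,1,1,2).

Computing H_k = (kernel of ∂_k) / (image of ∂_{k+1}):

  H_2: rank ker ∂_2 − rank ∂_3 = (12 − 12) − 0 = 0, and there is no ∂_3, so H_2 = 0.

H_2 ≅ 0.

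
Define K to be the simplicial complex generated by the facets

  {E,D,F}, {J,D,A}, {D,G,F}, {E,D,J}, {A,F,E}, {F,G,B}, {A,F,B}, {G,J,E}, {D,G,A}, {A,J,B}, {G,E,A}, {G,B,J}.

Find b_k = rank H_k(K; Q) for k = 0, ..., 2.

b_0 = 1, b_1 = 0, b_2 = 0.

We work with the vertex ordering A < B < D < E < F < G < J. The simplices of K, each written with vertices in increasing order, are:

  0-simplices (7): A, B, D, E, F, G, J
  1-simplices (18): AB, AD, AE, AF, AG, AJ, BF, BG, BJ, DE, DF, DG, DJ, EF, EG, EJ, FG, GJ
  2-simplices (12): ABF, ABJ, ADG, ADJ, AEF, AEG, BFG, BGJ, DEF, DEJ, DFG, EGJ

so the chain groups are C_0 ≅ Z^7, C_1 ≅ Z^18, C_2 ≅ Z^12.

Boundary ∂_1: C_1 → C_0 maps an edge to its endpoints' difference, ∂[p,q] = q − p. For instance
  ∂DG = G − D.
This gives a 7×18 integer matrix of rank 6; reducing to Smith normal form yields diagonal entries (1,1,1,1,1,1).

Boundary ∂_2: C_2 → C_1 acts by ∂[p,q,r] = [q,r] − [p,r] + [p,q]. For instance
  ∂DEJ = EJ − DJ + DE,
  ∂ABJ = BJ − AJ + AB.
This gives a 18×12 integer matrix of rank 12; reducing to Smith normal form yields diagonal entries (1,1,1,1,1,1,1,1,1,1,1,2).

Now H_k = ker ∂_k / im ∂_{k+1}, so:

  H_0: rank C_0 − rank ∂_1 = 7 − 6 = 1, and the invariant factors of ∂_1 are all 1, so H_0 = Z.
  H_1: rank ker ∂_1 − rank ∂_2 = (18 − 6) − 12 = 0, and ∂_2 has invariant factor 2 > 1, so H_1 = Z/2.
  H_2: rank ker ∂_2 − rank ∂_3 = (12 − 12) − 0 = 0, and there is no ∂_3, so H_2 = 0.

Hence the Betti numbers are b_0 = 1, b_1 = 0, b_2 = 0.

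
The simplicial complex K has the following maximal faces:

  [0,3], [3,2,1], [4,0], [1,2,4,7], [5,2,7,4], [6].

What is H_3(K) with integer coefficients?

H_3 ≅ 0.

We work with the vertex ordering 0 < 1 < 2 < 3 < 4 < 5 < 6 < 7. The simplices of K, each written with vertices in increasing order, are:

  0-simplices (8): [0], [1], [2], [3], [4], [5], [6], [7]
  1-simplices (13): [0,3], [0,4], [1,2], [1,3], [1,4], [1,7], [2,3], [2,4], [2,5], [2,7], [4,5], [4,7], [5,7]
  2-simplices (8): [1,2,3], [1,2,4], [1,2,7], [1,4,7], [2,4,5], [2,4,7], [2,5,7], [4,5,7]
  3-simplices (2): [1,2,4,7], [2,4,5,7]

so the chain groups are C_0 ≅ Z^8, C_1 ≅ Z^13, C_2 ≅ Z^8, C_3 ≅ Z^2.

∂_1: C_1 → C_0 is given by ∂[p,q] = [q] − [p]. For instance
  ∂[0,3] = [3] − [0].
As a 8×13 matrix over Z this has rank 6, with invariant factors (1,1,1,1,1,1).

The boundary map ∂_2: C_2 → C_1 maps a triangle to the signed sum of its edges. For instance
  ∂[2,4,5] = [4,5] − [2,5] + [2,4],
  ∂[2,5,7] = [5,7] − [2,7] + [2,5].
As a 13×8 matrix over Z this has rank 6, with invariant factors (1,1,1,1,1,1).

∂_3: C_3 → C_2 sends each 3-simplex σ to the alternating sum Σ_i (−1)^i (σ with its i-th vertex removed). For instance
  ∂[2,4,5,7] = [4,5,7] − [2,5,7] + [2,4,7] − [2,4,5],
  ∂[1,2,4,7] = [2,4,7] − [1,4,7] + [1,2,7] − [1,2,4].
The 8×2 boundary matrix has rank 2 and Smith normal form diag(1,1).

Reading off H_k = ker ∂_k / im ∂_{k+1}:

  H_3: rank ker ∂_3 − rank ∂_4 = (2 − 2) − 0 = 0, and there is no ∂_4, so H_3 ≅ 0.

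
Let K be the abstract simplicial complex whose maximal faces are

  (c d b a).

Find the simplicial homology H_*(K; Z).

Order the vertices as a < b < c < d. Listing each simplex with vertices in this order, K has dimension 3 with simplices:

  0-simplices (4): a, b, c, d
  1-simplices (6): ab, ac, ad, bc, bd, cd
  2-simplices (4): abc, abd, acd, bcd
  3-simplices (1): abcd

Hence C_0 ≅ Z^4, C_1 ≅ Z^6, C_2 ≅ Z^4, C_3 ≅ Z^1.

Boundary ∂_1: C_1 → C_0 maps an edge to its endpoints' difference, ∂[p,q] = q − p. For instance
  ∂ac = c − a.
This gives a 4×6 integer matrix of rank 3; reducing to Smith normal form yields diagonal entries (1,1,1).

The boundary map ∂_2: C_2 → C_1 sends each 2-simplex [p,q,r] to [q,r] − [p,r] + [p,q]. For instance
  ∂abd = bd − ad + ab,
  ∂bcd = cd − bd + bc.
This gives a 6×4 integer matrix of rank 3; reducing to Smith normal form yields diagonal entries (1,1,1).

Boundary ∂_3: C_3 → C_2 sends each 3-simplex σ to the alternating sum Σ_i (−1)^i (σ with its i-th vertex removed). For instance
  ∂abcd = bcd − acd + abd − abc.
As a 4×1 matrix over Z this has rank 1, with invariant factors (1).

Reading off H_k = ker ∂_k / im ∂_{k+1}:

  H_0: rank C_0 − rank ∂_1 = 4 − 3 = 1, and the invariant factors of ∂_1 are all 1, so H_0 ≅ Z.
  H_1: rank ker ∂_1 − rank ∂_2 = (6 − 3) − 3 = 0, and the invariant factors of ∂_2 are all 1, so H_1 ≅ 0.
  H_2: rank ker ∂_2 − rank ∂_3 = (4 − 3) − 1 = 0, and the invariant factors of ∂_3 are all 1, so H_2 ≅ 0.
  H_3: rank ker ∂_3 − rank ∂_4 = (1 − 1) − 0 = 0, and there is no ∂_4, so H_3 ≅ 0.

As a check, the Euler characteristic is 4 − 6 + 4 − 1 = 1, which agrees with 1 − 0 + 0 − 0 = 1.

H_0 ≅ Z,  H_1 = 0,  H_2 = 0,  H_3 = 0.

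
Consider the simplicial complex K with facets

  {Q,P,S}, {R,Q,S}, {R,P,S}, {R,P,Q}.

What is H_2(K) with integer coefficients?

H_2 ≅ Z.

Fix the vertex order P < Q < R < S and write every simplex with vertices in increasing order. Then dim K = 2 and the simplices of K are:

  0-simplices (4): P, Q, R, S
  1-simplices (6): PQ, PR, PS, QR, QS, RS
  2-simplices (4): PQR, PQS, PRS, QRS

so the chain groups are C_0 ≅ Z^4, C_1 ≅ Z^6, C_2 ≅ Z^4.

The boundary map ∂_1: C_1 → C_0 maps an edge to its endpoints' difference, ∂[p,q] = q − p. For instance
  ∂RS = S − R.
The 4×6 boundary matrix has rank 3 and Smith normal form diag(1,1,1).

The boundary map ∂_2: C_2 → C_1 acts by ∂[p,q,r] = [q,r] − [p,r] + [p,q]. For instance
  ∂PQR = QR − PR + PQ,
  ∂PQS = QS − PS + PQ.
The 6×4 boundary matrix has rank 3 and Smith normal form diag(1,1,1).

From H_k ≅ ker(∂_k) / im(∂_{k+1}) we obtain:

  H_2: rank ker ∂_2 − rank ∂_3 = (4 − 3) − 0 = 1, and there is no ∂_3, so H_2 = Z.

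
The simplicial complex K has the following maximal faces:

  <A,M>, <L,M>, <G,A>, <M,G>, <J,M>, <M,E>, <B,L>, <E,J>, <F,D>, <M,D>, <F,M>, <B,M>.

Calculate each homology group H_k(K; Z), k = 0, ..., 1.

K has 9 vertices, 12 edges.
rank ∂_0 = 0, rank ∂_1 = 8 ⇒ b_0 = 9 − 0 − 8 = 1; all invariant factors of ∂_1 are 1 so no torsion. So H_0 = Z.
rank ∂_1 = 8, rank ∂_2 = 0 ⇒ b_1 = 12 − 8 − 0 = 4. So H_1 = Z^4.

H_0 = Z,  H_1 = Z^4.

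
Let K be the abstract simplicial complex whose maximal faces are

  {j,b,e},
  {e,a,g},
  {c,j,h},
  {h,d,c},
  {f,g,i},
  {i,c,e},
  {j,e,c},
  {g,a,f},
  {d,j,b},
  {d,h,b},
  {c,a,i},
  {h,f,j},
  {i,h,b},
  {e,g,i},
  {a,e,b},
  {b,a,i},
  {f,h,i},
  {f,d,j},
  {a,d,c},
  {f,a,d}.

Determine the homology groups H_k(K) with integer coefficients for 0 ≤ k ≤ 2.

H_0 ≅ Z,  H_1 ≅ Z ⊕ Z/2,  H_2 = 0.

Order the vertices as a < b < c < d < e < f < g < h < i < j. Listing each simplex with vertices in this order, K has dimension 2 with simplices:

  0-simplices (10): a, b, c, d, e, f, g, h, i, j
  1-simplices (30): ab, ac, ad, ae, af, ag, ai, bd, be, bh, bi, bj, cd, ce, ch, ci, cj, df, dh, dj, eg, ei, ej, fg, fh, fi, fj, gi, hi, hj
  2-simplices (20): abe, abi, acd, aci, adf, aeg, afg, bdh, bdj, bej, bhi, cdh, cei, cej, chj, dfj, egi, fgi, fhi, fhj

so the chain groups are C_0 ≅ Z^10, C_1 ≅ Z^30, C_2 ≅ Z^20.

The boundary map ∂_1: C_1 → C_0 is given by ∂[p,q] = [q] − [p].
The resulting 10×30 matrix has rank 9, and its Smith normal form has invariant factors (1,1,1,1,1,1,1,1,1).

The boundary map ∂_2: C_2 → C_1 acts by ∂[p,q,r] = [q,r] − [p,r] + [p,q]. For instance
  ∂cdh = dh − ch + cd,
  ∂abe = be − ae + ab.
This gives a 30×20 integer matrix of rank 20; reducing to Smith normal form yields diagonal entries (1,1,1,1,1,1,1,1,1,1,1,1,1,1,1,1,1,1,1,2).

Computing H_k = (kernel of ∂_k) / (image of ∂_{k+1}):

  H_0: rank C_0 − rank ∂_1 = 10 − 9 = 1, and the invariant factors of ∂_1 are all 1, so H_0 = Z.
  H_1: rank ker ∂_1 − rank ∂_2 = (30 − 9) − 20 = 1, and ∂_2 has invariant factor 2 > 1, so H_1 = Z ⊕ Z/2.
  H_2: rank ker ∂_2 − rank ∂_3 = (20 − 20) − 0 = 0, and there is no ∂_3, so H_2 = 0.

(K is a triangulation of the Klein bottle.)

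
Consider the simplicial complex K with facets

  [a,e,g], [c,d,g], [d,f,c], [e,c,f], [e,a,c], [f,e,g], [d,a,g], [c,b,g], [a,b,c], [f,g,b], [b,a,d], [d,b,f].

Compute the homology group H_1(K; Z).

K has 7 vertices, 18 edges, 12 triangles.
rank ∂_1 = 6, rank ∂_2 = 12 ⇒ b_1 = 18 − 6 − 12 = 0; ∂_2 has invariant factor(s) [2] giving torsion. So H_1 ≅ Z/2.

H_1 ≅ Z/2.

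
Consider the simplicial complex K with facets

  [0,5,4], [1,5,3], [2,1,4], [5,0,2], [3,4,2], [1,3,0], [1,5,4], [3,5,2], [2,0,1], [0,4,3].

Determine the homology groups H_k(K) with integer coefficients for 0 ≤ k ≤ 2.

K has 6 vertices, 15 edges, 10 triangles.
rank ∂_0 = 0, rank ∂_1 = 5 ⇒ b_0 = 6 − 0 − 5 = 1; all invariant factors of ∂_1 are 1 so no torsion. So H_0 = Z.
rank ∂_1 = 5, rank ∂_2 = 10 ⇒ b_1 = 15 − 5 − 10 = 0; ∂_2 has invariant factor(s) [2] giving torsion. So H_1 = Z/2Z.
rank ∂_2 = 10, rank ∂_3 = 0 ⇒ b_2 = 10 − 10 − 0 = 0. So H_2 = 0.

H_0 = Z,  H_1 = Z/2Z,  H_2 = 0.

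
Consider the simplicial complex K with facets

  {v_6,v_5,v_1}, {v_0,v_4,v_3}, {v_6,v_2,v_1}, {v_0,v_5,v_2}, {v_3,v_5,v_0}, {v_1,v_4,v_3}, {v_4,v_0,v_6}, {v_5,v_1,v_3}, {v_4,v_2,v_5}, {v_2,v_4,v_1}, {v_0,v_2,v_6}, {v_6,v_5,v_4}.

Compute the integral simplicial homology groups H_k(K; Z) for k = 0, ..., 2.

H_0 ≅ Z,  H_1 ≅ Z/2Z,  H_2 = 0.

K has 7 vertices, 18 edges, 12 triangles.
rank ∂_0 = 0, rank ∂_1 = 6 ⇒ b_0 = 7 − 0 − 6 = 1; all invariant factors of ∂_1 are 1 so no torsion. So H_0 = Z.
rank ∂_1 = 6, rank ∂_2 = 12 ⇒ b_1 = 18 − 6 − 12 = 0; ∂_2 has invariant factor(s) [2] giving torsion. So H_1 = Z/2Z.
rank ∂_2 = 12, rank ∂_3 = 0 ⇒ b_2 = 12 − 12 − 0 = 0. So H_2 = 0.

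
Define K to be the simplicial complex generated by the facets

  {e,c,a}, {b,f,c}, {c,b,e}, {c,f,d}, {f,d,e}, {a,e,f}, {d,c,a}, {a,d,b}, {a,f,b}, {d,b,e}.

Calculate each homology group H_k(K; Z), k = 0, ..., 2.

H_0 ≅ Z,  H_1 ≅ Z/2,  H_2 = 0.

We work with the vertex ordering a < b < c < d < e < f. The simplices of K, each written with vertices in increasing order, are:

  0-simplices (6): a, b, c, d, e, f
  1-simplices (15): ab, ac, ad, ae, af, bc, bd, be, bf, cd, ce, cf, de, df, ef
  2-simplices (10): abd, abf, acd, ace, aef, bce, bcf, bde, cdf, def

Hence C_0 ≅ Z^6, C_1 ≅ Z^15, C_2 ≅ Z^10.

Boundary ∂_1: C_1 → C_0 sends each edge [p,q] (with p < q) to q − p. For instance
  ∂ef = f − e.
The 6×15 boundary matrix has rank 5 and Smith normal form diag(1,1,1,1,1).

The boundary map ∂_2: C_2 → C_1 sends each 2-simplex [p,q,r] to [q,r] − [p,r] + [p,q]. For instance
  ∂abf = bf − af + ab,
  ∂ace = ce − ae + ac.
As a 15×10 matrix over Z this has rank 10, with invariant factors (1,1,1,1,1,1,1,1,1,2).

Computing H_k = (kernel of ∂_k) / (image of ∂_{k+1}):

  H_0: rank C_0 − rank ∂_1 = 6 − 5 = 1, and the invariant factors of ∂_1 are all 1, so H_0 ≅ Z.
  H_1: rank ker ∂_1 − rank ∂_2 = (15 − 5) − 10 = 0, and ∂_2 has invariant factor 2 > 1, so H_1 ≅ Z/2.
  H_2: rank ker ∂_2 − rank ∂_3 = (10 − 10) − 0 = 0, and there is no ∂_3, so H_2 ≅ 0.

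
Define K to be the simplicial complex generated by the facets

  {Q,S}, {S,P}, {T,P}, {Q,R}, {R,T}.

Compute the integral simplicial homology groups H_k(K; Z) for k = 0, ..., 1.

We work with the vertex ordering P < Q < R < S < T. The simplices of K, each written with vertices in increasing order, are:

  0-simplices (5): P, Q, R, S, T
  1-simplices (5): PS, PT, QR, QS, RT

so the chain groups are C_0 ≅ Z^5, C_1 ≅ Z^5.

The boundary map ∂_1: C_1 → C_0 is given by ∂[p,q] = [q] − [p].
This gives a 5×5 integer matrix of rank 4; reducing to Smith normal form yields diagonal entries (1,1,1,1).

From H_k ≅ ker(∂_k) / im(∂_{k+1}) we obtain:

  H_0: rank C_0 − rank ∂_1 = 5 − 4 = 1, and the invariant factors of ∂_1 are all 1, so H_0 = Z.
  H_1: rank ker ∂_1 − rank ∂_2 = (5 − 4) − 0 = 1, and there is no ∂_2, so H_1 = Z.

(K is a triangulation of the circle S^1.)

H_0 ≅ Z,  H_1 ≅ Z.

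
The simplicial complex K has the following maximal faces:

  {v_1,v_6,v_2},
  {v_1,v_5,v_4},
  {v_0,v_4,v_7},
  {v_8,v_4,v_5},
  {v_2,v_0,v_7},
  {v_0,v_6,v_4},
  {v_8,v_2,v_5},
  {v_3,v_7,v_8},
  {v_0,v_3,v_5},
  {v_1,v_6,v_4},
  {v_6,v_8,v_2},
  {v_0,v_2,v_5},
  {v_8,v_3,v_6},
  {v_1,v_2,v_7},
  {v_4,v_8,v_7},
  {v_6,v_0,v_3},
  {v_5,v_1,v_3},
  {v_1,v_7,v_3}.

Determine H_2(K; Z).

H_2 = Z.

Order the vertices as v_0 < v_1 < v_2 < v_3 < v_4 < v_5 < v_6 < v_7 < v_8. Listing each simplex with vertices in this order, K has dimension 2 with simplices:

  0-simplices (9): [v_0], [v_1], [v_2], [v_3], [v_4], [v_5], [v_6], [v_7], [v_8]
  1-simplices (27): (27 of them)
  2-simplices (18): (18 of them)

giving chain groups C_0 ≅ Z^9, C_1 ≅ Z^27, C_2 ≅ Z^18.

∂_1: C_1 → C_0 sends each edge [p,q] (with p < q) to q − p. For instance
  ∂[v_2,v_8] = [v_8] − [v_2].
The resulting 9×27 matrix has rank 8, and its Smith normal form has invariant factors (1,1,1,1,1,1,1,1).

Boundary ∂_2: C_2 → C_1 sends each 2-simplex [p,q,r] to [q,r] − [p,r] + [p,q]. For instance
  ∂[v_0,v_3,v_6] = [v_3,v_6] − [v_0,v_6] + [v_0,v_3],
  ∂[v_1,v_4,v_6] = [v_4,v_6] − [v_1,v_6] + [v_1,v_4].
This gives a 27×18 integer matrix of rank 17; reducing to Smith normal form yields diagonal entries (1,1,1,1,1,1,1,1,1,1,1,1,1,1,1,1,1).

Now H_k = ker ∂_k / im ∂_{k+1}, so:

  H_2: rank ker ∂_2 − rank ∂_3 = (18 − 17) − 0 = 1, and there is no ∂_3, so H_2 ≅ Z.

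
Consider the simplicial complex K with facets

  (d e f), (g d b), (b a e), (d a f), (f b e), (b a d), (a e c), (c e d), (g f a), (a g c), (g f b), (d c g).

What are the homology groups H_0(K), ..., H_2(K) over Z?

Take the total order a < b < c < d < e < f < g on the vertex set. Then K (dimension 2) consists of the simplices:

  0-simplices (7): a, b, c, d, e, f, g
  1-simplices (18): ab, ac, ad, ae, af, ag, bd, be, bf, bg, cd, ce, cg, de, df, dg, ef, fg
  2-simplices (12): abd, abe, ace, acg, adf, afg, bdg, bef, bfg, cde, cdg, def

so the chain groups are C_0 ≅ Z^7, C_1 ≅ Z^18, C_2 ≅ Z^12.

∂_1: C_1 → C_0 is given by ∂[p,q] = [q] − [p]. For instance
  ∂af = f − a.
As a 7×18 matrix over Z this has rank 6, with invariant factors (1,1,1,1,1,1).

Boundary ∂_2: C_2 → C_1 acts by ∂[p,q,r] = [q,r] − [p,r] + [p,q]. For instance
  ∂bef = ef − bf + be,
  ∂def = ef − df + de.
The resulting 18×12 matrix has rank 12, and its Smith normal form has invariant factors (1,1,1,1,1,1,1,1,1,1,1,2).

Reading off H_k = ker ∂_k / im ∂_{k+1}:

  H_0: rank C_0 − rank ∂_1 = 7 − 6 = 1, and the invariant factors of ∂_1 are all 1, so H_0 ≅ Z.
  H_1: rank ker ∂_1 − rank ∂_2 = (18 − 6) − 12 = 0, and ∂_2 has invariant factor 2 > 1, so H_1 ≅ Z/2.
  H_2: rank ker ∂_2 − rank ∂_3 = (12 − 12) − 0 = 0, and there is no ∂_3, so H_2 ≅ 0.

H_0 = Z,  H_1 = Z/2,  H_2 = 0.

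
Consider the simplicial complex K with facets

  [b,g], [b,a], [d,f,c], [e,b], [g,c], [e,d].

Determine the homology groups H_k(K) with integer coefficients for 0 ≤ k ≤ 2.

We work with the vertex ordering a < b < c < d < e < f < g. The simplices of K, each written with vertices in increasing order, are:

  0-simplices (7): a, b, c, d, e, f, g
  1-simplices (8): ab, be, bg, cd, cf, cg, de, df
  2-simplices (1): cdf

Hence C_0 ≅ Z^7, C_1 ≅ Z^8, C_2 ≅ Z^1.

The boundary map ∂_1: C_1 → C_0 maps an edge to its endpoints' difference, ∂[p,q] = q − p. For instance
  ∂ab = b − a.
As a 7×8 matrix over Z this has rank 6, with invariant factors (1,1,1,1,1,1).

Boundary ∂_2: C_2 → C_1 sends each 2-simplex [p,q,r] to [q,r] − [p,r] + [p,q]. For instance
  ∂cdf = df − cf + cd.
The resulting 8×1 matrix has rank 1, and its Smith normal form has invariant factors (1).

Computing H_k = (kernel of ∂_k) / (image of ∂_{k+1}):

  H_0: rank C_0 − rank ∂_1 = 7 − 6 = 1, and the invariant factors of ∂_1 are all 1, so H_0 = Z.
  H_1: rank ker ∂_1 − rank ∂_2 = (8 − 6) − 1 = 1, and the invariant factors of ∂_2 are all 1, so H_1 = Z.
  H_2: rank ker ∂_2 − rank ∂_3 = (1 − 1) − 0 = 0, and there is no ∂_3, so H_2 = 0.

H_0 = Z,  H_1 = Z,  H_2 = 0.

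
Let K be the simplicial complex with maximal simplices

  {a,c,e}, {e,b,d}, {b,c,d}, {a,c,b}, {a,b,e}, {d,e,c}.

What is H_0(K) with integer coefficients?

Order the vertices as a < b < c < d < e. Listing each simplex with vertices in this order, K has dimension 2 with simplices:

  0-simplices (5): a, b, c, d, e
  1-simplices (9): ab, ac, ae, bc, bd, be, cd, ce, de
  2-simplices (6): abc, abe, ace, bcd, bde, cde

giving chain groups C_0 ≅ Z^5, C_1 ≅ Z^9, C_2 ≅ Z^6.

The boundary map ∂_1: C_1 → C_0 maps an edge to its endpoints' difference, ∂[p,q] = q − p.
This gives a 5×9 integer matrix of rank 4; reducing to Smith normal form yields diagonal entries (1,1,1,1).

Boundary ∂_2: C_2 → C_1 sends each 2-simplex [p,q,r] to [q,r] − [p,r] + [p,q]. For instance
  ∂abe = be − ae + ab,
  ∂ace = ce − ae + ac.
The 9×6 boundary matrix has rank 5 and Smith normal form diag(1,1,1,1,1).

Now H_k = ker ∂_k / im ∂_{k+1}, so:

  H_0: rank C_0 − rank ∂_1 = 5 − 4 = 1, and the invariant factors of ∂_1 are all 1, so H_0 ≅ Z.

H_0 ≅ Z.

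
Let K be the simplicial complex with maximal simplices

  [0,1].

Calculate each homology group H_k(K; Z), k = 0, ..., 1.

H_0 ≅ Z,  H_1 = 0.

We work with the vertex ordering 0 < 1. The simplices of K, each written with vertices in increasing order, are:

  0-simplices (2): [0], [1]
  1-simplices (1): [0,1]

so the chain groups are C_0 ≅ Z^2, C_1 ≅ Z^1.

Boundary ∂_1: C_1 → C_0 is given by ∂[p,q] = [q] − [p].
As a 2×1 matrix over Z this has rank 1, with invariant factors (1).

Computing H_k = (kernel of ∂_k) / (image of ∂_{k+1}):

  H_0: rank C_0 − rank ∂_1 = 2 − 1 = 1, and the invariant factors of ∂_1 are all 1, so H_0 ≅ Z.
  H_1: rank ker ∂_1 − rank ∂_2 = (1 − 1) − 0 = 0, and there is no ∂_2, so H_1 ≅ 0.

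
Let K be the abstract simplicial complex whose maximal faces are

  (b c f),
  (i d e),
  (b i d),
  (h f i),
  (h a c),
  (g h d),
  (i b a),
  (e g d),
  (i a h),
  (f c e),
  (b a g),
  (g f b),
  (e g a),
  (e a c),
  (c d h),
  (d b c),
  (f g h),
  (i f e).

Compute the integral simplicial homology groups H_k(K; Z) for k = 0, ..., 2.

Take the total order a < b < c < d < e < f < g < h < i on the vertex set. Then K (dimension 2) consists of the simplices:

  0-simplices (9): a, b, c, d, e, f, g, h, i
  1-simplices (27): ab, ac, ae, ag, ah, ai, bc, bd, bf, bg, bi, cd, ce, cf, ch, de, dg, dh, di, ef, eg, ei, fg, fh, fi, gh, hi
  2-simplices (18): abg, abi, ace, ach, aeg, ahi, bcd, bcf, bdi, bfg, cdh, cef, deg, dei, dgh, efi, fgh, fhi

so the chain groups are C_0 ≅ Z^9, C_1 ≅ Z^27, C_2 ≅ Z^18.

Boundary ∂_1: C_1 → C_0 is given by ∂[p,q] = [q] − [p].
This gives a 9×27 integer matrix of rank 8; reducing to Smith normal form yields diagonal entries (1,1,1,1,1,1,1,1).

Boundary ∂_2: C_2 → C_1 acts by ∂[p,q,r] = [q,r] − [p,r] + [p,q]. For instance
  ∂efi = fi − ei + ef,
  ∂abg = bg − ag + ab.
This gives a 27×18 integer matrix of rank 17; reducing to Smith normal form yields diagonal entries (1,1,1,1,1,1,1,1,1,1,1,1,1,1,1,1,1).

Reading off H_k = ker ∂_k / im ∂_{k+1}:

  H_0: rank C_0 − rank ∂_1 = 9 − 8 = 1, and the invariant factors of ∂_1 are all 1, so H_0 ≅ Z.
  H_1: rank ker ∂_1 − rank ∂_2 = (27 − 8) − 17 = 2, and the invariant factors of ∂_2 are all 1, so H_1 ≅ Z^2.
  H_2: rank ker ∂_2 − rank ∂_3 = (18 − 17) − 0 = 1, and there is no ∂_3, so H_2 ≅ Z.

H_0 ≅ Z,  H_1 ≅ Z^2,  H_2 ≅ Z.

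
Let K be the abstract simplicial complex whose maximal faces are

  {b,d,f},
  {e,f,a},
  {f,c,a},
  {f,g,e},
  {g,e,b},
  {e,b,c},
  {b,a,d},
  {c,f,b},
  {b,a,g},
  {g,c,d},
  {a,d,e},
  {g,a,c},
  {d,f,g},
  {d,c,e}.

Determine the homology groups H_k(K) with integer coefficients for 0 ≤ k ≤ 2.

H_0 ≅ Z,  H_1 ≅ Z^2,  H_2 ≅ Z.

Fix the vertex order a < b < c < d < e < f < g and write every simplex with vertices in increasing order. Then dim K = 2 and the simplices of K are:

  0-simplices (7): a, b, c, d, e, f, g
  1-simplices (21): ab, ac, ad, ae, af, ag, bc, bd, be, bf, bg, cd, ce, cf, cg, de, df, dg, ef, eg, fg
  2-simplices (14): abd, abg, acf, acg, ade, aef, bce, bcf, bdf, beg, cde, cdg, dfg, efg

so the chain groups are C_0 ≅ Z^7, C_1 ≅ Z^21, C_2 ≅ Z^14.

∂_1: C_1 → C_0 maps an edge to its endpoints' difference, ∂[p,q] = q − p. For instance
  ∂af = f − a.
This gives a 7×21 integer matrix of rank 6; reducing to Smith normal form yields diagonal entries (1,1,1,1,1,1).

Boundary ∂_2: C_2 → C_1 sends each 2-simplex [p,q,r] to [q,r] − [p,r] + [p,q]. For instance
  ∂acf = cf − af + ac,
  ∂beg = eg − bg + be.
The 21×14 boundary matrix has rank 13 and Smith normal form diag(1,1,1,1,1,1,1,1,1,1,1,1,1).

Computing H_k = (kernel of ∂_k) / (image of ∂_{k+1}):

  H_0: rank C_0 − rank ∂_1 = 7 − 6 = 1, and the invariant factors of ∂_1 are all 1, so H_0 = Z.
  H_1: rank ker ∂_1 − rank ∂_2 = (21 − 6) − 13 = 2, and the invariant factors of ∂_2 are all 1, so H_1 = Z^2.
  H_2: rank ker ∂_2 − rank ∂_3 = (14 − 13) − 0 = 1, and there is no ∂_3, so H_2 = Z.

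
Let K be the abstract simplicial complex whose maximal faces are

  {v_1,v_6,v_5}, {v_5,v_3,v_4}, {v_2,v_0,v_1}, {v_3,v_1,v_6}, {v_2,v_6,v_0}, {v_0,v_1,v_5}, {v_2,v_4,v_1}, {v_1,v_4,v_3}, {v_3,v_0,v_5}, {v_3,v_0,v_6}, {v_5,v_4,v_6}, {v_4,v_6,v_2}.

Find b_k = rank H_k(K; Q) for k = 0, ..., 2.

b_0 = 1, b_1 = 0, b_2 = 0.

Order the vertices as v_0 < v_1 < v_2 < v_3 < v_4 < v_5 < v_6. Listing each simplex with vertices in this order, K has dimension 2 with simplices:

  0-simplices (7): [v_0], [v_1], [v_2], [v_3], [v_4], [v_5], [v_6]
  1-simplices (18): (18 of them)
  2-simplices (12): (12 of them)

giving chain groups C_0 ≅ Z^7, C_1 ≅ Z^18, C_2 ≅ Z^12.

Boundary ∂_1: C_1 → C_0 sends each edge [p,q] (with p < q) to q − p. For instance
  ∂[v_4,v_5] = [v_5] − [v_4].
The 7×18 boundary matrix has rank 6 and Smith normal form diag(1,1,1,1,1,1).

∂_2: C_2 → C_1 maps a triangle to the signed sum of its edges. For instance
  ∂[v_1,v_5,v_6] = [v_5,v_6] − [v_1,v_6] + [v_1,v_5],
  ∂[v_0,v_3,v_5] = [v_3,v_5] − [v_0,v_5] + [v_0,v_3].
The 18×12 boundary matrix has rank 12 and Smith normal form diag(1,1,1,1,1,1,1,1,1,1,1,2).

Now H_k = ker ∂_k / im ∂_{k+1}, so:

  H_0: rank C_0 − rank ∂_1 = 7 − 6 = 1, and the invariant factors of ∂_1 are all 1, so H_0 ≅ Z.
  H_1: rank ker ∂_1 − rank ∂_2 = (18 − 6) − 12 = 0, and ∂_2 has invariant factor 2 > 1, so H_1 ≅ Z_2.
  H_2: rank ker ∂_2 − rank ∂_3 = (12 − 12) − 0 = 0, and there is no ∂_3, so H_2 ≅ 0.

As a check, the Euler characteristic is 7 − 18 + 12 = 1, which agrees with 1 − 0 + 0 = 1.

Hence the Betti numbers are b_0 = 1, b_1 = 0, b_2 = 0.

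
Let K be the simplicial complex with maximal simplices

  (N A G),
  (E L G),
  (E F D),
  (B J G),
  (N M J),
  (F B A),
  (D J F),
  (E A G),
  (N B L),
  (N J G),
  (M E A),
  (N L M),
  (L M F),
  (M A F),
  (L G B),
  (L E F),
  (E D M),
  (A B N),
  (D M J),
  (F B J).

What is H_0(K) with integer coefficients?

Take the total order A < B < D < E < F < G < J < L < M < N on the vertex set. Then K (dimension 2) consists of the simplices:

  0-simplices (10): A, B, D, E, F, G, J, L, M, N
  1-simplices (30): AB, AE, AF, AG, AM, AN, BF, BG, BJ, BL, BN, DE, DF, DJ, DM, EF, EG, EL, EM, FJ, FL, FM, GJ, GL, GN, JM, JN, LM, LN, MN
  2-simplices (20): ABF, ABN, AEG, AEM, AFM, AGN, BFJ, BGJ, BGL, BLN, DEF, DEM, DFJ, DJM, EFL, EGL, FLM, GJN, JMN, LMN

Hence C_0 ≅ Z^10, C_1 ≅ Z^30, C_2 ≅ Z^20.

The boundary map ∂_1: C_1 → C_0 maps an edge to its endpoints' difference, ∂[p,q] = q − p. For instance
  ∂GN = N − G.
The 10×30 boundary matrix has rank 9 and Smith normal form diag(1,1,1,1,1,1,1,1,1).

Boundary ∂_2: C_2 → C_1 maps a triangle to the signed sum of its edges. For instance
  ∂AEG = EG − AG + AE,
  ∂FLM = LM − FM + FL.
As a 30×20 matrix over Z this has rank 20, with invariant factors (1,1,1,1,1,1,1,1,1,1,1,1,1,1,1,1,1,1,1,2).

Now H_k = ker ∂_k / im ∂_{k+1}, so:

  H_0: rank C_0 − rank ∂_1 = 10 − 9 = 1, and the invariant factors of ∂_1 are all 1, so H_0 ≅ Z.

(K is a triangulation of the Klein bottle.)

H_0 ≅ Z.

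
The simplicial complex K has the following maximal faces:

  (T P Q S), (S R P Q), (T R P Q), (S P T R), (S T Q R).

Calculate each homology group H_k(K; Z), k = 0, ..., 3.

Fix the vertex order P < Q < R < S < T and write every simplex with vertices in increasing order. Then dim K = 3 and the simplices of K are:

  0-simplices (5): P, Q, R, S, T
  1-simplices (10): PQ, PR, PS, PT, QR, QS, QT, RS, RT, ST
  2-simplices (10): PQR, PQS, PQT, PRS, PRT, PST, QRS, QRT, QST, RST
  3-simplices (5): PQRS, PQRT, PQST, PRST, QRST

Hence C_0 ≅ Z^5, C_1 ≅ Z^10, C_2 ≅ Z^10, C_3 ≅ Z^5.

∂_1: C_1 → C_0 maps an edge to its endpoints' difference, ∂[p,q] = q − p. For instance
  ∂RS = S − R.
This gives a 5×10 integer matrix of rank 4; reducing to Smith normal form yields diagonal entries (1,1,1,1).

The boundary map ∂_2: C_2 → C_1 sends each 2-simplex [p,q,r] to [q,r] − [p,r] + [p,q]. For instance
  ∂QRS = RS − QS + QR,
  ∂QST = ST − QT + QS.
This gives a 10×10 integer matrix of rank 6; reducing to Smith normal form yields diagonal entries (1,1,1,1,1,1).

Boundary ∂_3: C_3 → C_2 sends each 3-simplex σ to the alternating sum Σ_i (−1)^i (σ with its i-th vertex removed). For instance
  ∂PQRS = QRS − PRS + PQS − PQR,
  ∂PQST = QST − PST + PQT − PQS.
As a 10×5 matrix over Z this has rank 4, with invariant factors (1,1,1,1).

From H_k ≅ ker(∂_k) / im(∂_{k+1}) we obtain:

  H_0: rank C_0 − rank ∂_1 = 5 − 4 = 1, and the invariant factors of ∂_1 are all 1, so H_0 = Z.
  H_1: rank ker ∂_1 − rank ∂_2 = (10 − 4) − 6 = 0, and the invariant factors of ∂_2 are all 1, so H_1 = 0.
  H_2: rank ker ∂_2 − rank ∂_3 = (10 − 6) − 4 = 0, and the invariant factors of ∂_3 are all 1, so H_2 = 0.
  H_3: rank ker ∂_3 − rank ∂_4 = (5 − 4) − 0 = 1, and there is no ∂_4, so H_3 = Z.

As a check, the Euler characteristic is 5 − 10 + 10 − 5 = 0, which agrees with 1 − 0 + 0 − 1 = 0.
(K is a triangulation of the 3-sphere S^3.)

H_0 = Z,  H_1 = 0,  H_2 = 0,  H_3 = Z.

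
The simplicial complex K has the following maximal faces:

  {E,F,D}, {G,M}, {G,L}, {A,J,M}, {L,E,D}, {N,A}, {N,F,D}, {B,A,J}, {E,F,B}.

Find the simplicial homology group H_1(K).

Fix the vertex order A < B < D < E < F < G < J < L < M < N and write every simplex with vertices in increasing order. Then dim K = 2 and the simplices of K are:

  0-simplices (10): A, B, D, E, F, G, J, L, M, N
  1-simplices (17): AB, AJ, AM, AN, BE, BF, BJ, DE, DF, DL, DN, EF, EL, FN, GL, GM, JM
  2-simplices (6): ABJ, AJM, BEF, DEF, DEL, DFN

giving chain groups C_0 ≅ Z^10, C_1 ≅ Z^17, C_2 ≅ Z^6.

The boundary map ∂_1: C_1 → C_0 maps an edge to its endpoints' difference, ∂[p,q] = q − p.
The resulting 10×17 matrix has rank 9, and its Smith normal form has invariant factors (1,1,1,1,1,1,1,1,1).

Boundary ∂_2: C_2 → C_1 maps a triangle to the signed sum of its edges. For instance
  ∂BEF = EF − BF + BE,
  ∂DFN = FN − DN + DF.
The 17×6 boundary matrix has rank 6 and Smith normal form diag(1,1,1,1,1,1).

Reading off H_k = ker ∂_k / im ∂_{k+1}:

  H_1: rank ker ∂_1 − rank ∂_2 = (17 − 9) − 6 = 2, and the invariant factors of ∂_2 are all 1, so H_1 ≅ Z^2.

H_1 ≅ Z^2.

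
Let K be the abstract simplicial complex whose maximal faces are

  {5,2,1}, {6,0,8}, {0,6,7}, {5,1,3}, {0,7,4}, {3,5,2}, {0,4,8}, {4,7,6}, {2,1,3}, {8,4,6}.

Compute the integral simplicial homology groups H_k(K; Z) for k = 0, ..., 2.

K has 9 vertices, 15 edges, 10 triangles.
rank ∂_0 = 0, rank ∂_1 = 7 ⇒ b_0 = 9 − 0 − 7 = 2; all invariant factors of ∂_1 are 1 so no torsion. So H_0 ≅ Z^2.
rank ∂_1 = 7, rank ∂_2 = 8 ⇒ b_1 = 15 − 7 − 8 = 0; all invariant factors of ∂_2 are 1 so no torsion. So H_1 ≅ 0.
rank ∂_2 = 8, rank ∂_3 = 0 ⇒ b_2 = 10 − 8 − 0 = 2. So H_2 ≅ Z^2.

H_0 ≅ Z^2,  H_1 = 0,  H_2 ≅ Z^2.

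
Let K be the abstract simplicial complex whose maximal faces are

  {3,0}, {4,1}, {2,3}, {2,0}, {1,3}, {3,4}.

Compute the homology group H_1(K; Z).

Take the total order 0 < 1 < 2 < 3 < 4 on the vertex set. Then K (dimension 1) consists of the simplices:

  0-simplices (5): [0], [1], [2], [3], [4]
  1-simplices (6): [0,2], [0,3], [1,3], [1,4], [2,3], [3,4]

giving chain groups C_0 ≅ Z^5, C_1 ≅ Z^6.

The boundary map ∂_1: C_1 → C_0 is given by ∂[p,q] = [q] − [p]. For instance
  ∂[0,3] = [3] − [0].
This gives a 5×6 integer matrix of rank 4; reducing to Smith normal form yields diagonal entries (1,1,1,1).

Reading off H_k = ker ∂_k / im ∂_{k+1}:

  H_1: rank ker ∂_1 − rank ∂_2 = (6 − 4) − 0 = 2, and there is no ∂_2, so H_1 = Z^2.

(K is a triangulation of a wedge of 2 circles.)

H_1 ≅ Z^2.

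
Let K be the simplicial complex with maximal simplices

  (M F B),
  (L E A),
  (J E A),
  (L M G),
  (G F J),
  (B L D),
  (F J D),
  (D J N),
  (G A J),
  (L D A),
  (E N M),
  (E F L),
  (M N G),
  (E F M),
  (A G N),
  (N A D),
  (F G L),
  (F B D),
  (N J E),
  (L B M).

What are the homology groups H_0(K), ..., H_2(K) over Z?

H_0 = Z,  H_1 = Z × Z/2,  H_2 = 0.

Fix the vertex order A < B < D < E < F < G < J < L < M < N and write every simplex with vertices in increasing order. Then dim K = 2 and the simplices of K are:

  0-simplices (10): A, B, D, E, F, G, J, L, M, N
  1-simplices (30): AD, AE, AG, AJ, AL, AN, BD, BF, BL, BM, DF, DJ, DL, DN, EF, EJ, EL, EM, EN, FG, FJ, FL, FM, GJ, GL, GM, GN, JN, LM, MN
  2-simplices (20): ADL, ADN, AEJ, AEL, AGJ, AGN, BDF, BDL, BFM, BLM, DFJ, DJN, EFL, EFM, EJN, EMN, FGJ, FGL, GLM, GMN

Hence C_0 ≅ Z^10, C_1 ≅ Z^30, C_2 ≅ Z^20.

∂_1: C_1 → C_0 maps an edge to its endpoints' difference, ∂[p,q] = q − p. For instance
  ∂EN = N − E.
As a 10×30 matrix over Z this has rank 9, with invariant factors (1,1,1,1,1,1,1,1,1).

∂_2: C_2 → C_1 acts by ∂[p,q,r] = [q,r] − [p,r] + [p,q]. For instance
  ∂FGJ = GJ − FJ + FG,
  ∂AEJ = EJ − AJ + AE.
This gives a 30×20 integer matrix of rank 20; reducing to Smith normal form yields diagonal entries (1,1,1,1,1,1,1,1,1,1,1,1,1,1,1,1,1,1,1,2).

Computing H_k = (kernel of ∂_k) / (image of ∂_{k+1}):

  H_0: rank C_0 − rank ∂_1 = 10 − 9 = 1, and the invariant factors of ∂_1 are all 1, so H_0 ≅ Z.
  H_1: rank ker ∂_1 − rank ∂_2 = (30 − 9) − 20 = 1, and ∂_2 has invariant factor 2 > 1, so H_1 ≅ Z × Z/2.
  H_2: rank ker ∂_2 − rank ∂_3 = (20 − 20) − 0 = 0, and there is no ∂_3, so H_2 ≅ 0.

As a check, the Euler characteristic is 10 − 30 + 20 = 0, which agrees with 1 − 1 + 0 = 0.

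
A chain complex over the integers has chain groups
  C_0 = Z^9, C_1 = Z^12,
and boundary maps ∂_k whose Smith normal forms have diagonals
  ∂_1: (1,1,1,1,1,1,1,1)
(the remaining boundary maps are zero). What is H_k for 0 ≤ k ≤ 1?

H_0: b_0 = 9 − 0 − 8 = 1; torsion from ∂_1 factors > 1: none. So H_0 ≅ Z.
H_1: b_1 = 12 − 8 − 0 = 4; torsion from ∂_2 factors > 1: none. So H_1 ≅ Z^4.

H_0 ≅ Z,  H_1 ≅ Z^4.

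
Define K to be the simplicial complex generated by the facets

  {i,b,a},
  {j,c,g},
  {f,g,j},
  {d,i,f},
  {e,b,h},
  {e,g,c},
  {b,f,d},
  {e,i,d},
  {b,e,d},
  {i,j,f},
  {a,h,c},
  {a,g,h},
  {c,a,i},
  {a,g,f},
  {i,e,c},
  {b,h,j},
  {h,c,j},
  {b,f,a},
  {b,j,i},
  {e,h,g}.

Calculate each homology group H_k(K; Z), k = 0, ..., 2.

H_0 = Z,  H_1 = Z × Z/2,  H_2 = 0.

We work with the vertex ordering a < b < c < d < e < f < g < h < i < j. The simplices of K, each written with vertices in increasing order, are:

  0-simplices (10): a, b, c, d, e, f, g, h, i, j
  1-simplices (30): ab, ac, af, ag, ah, ai, bd, be, bf, bh, bi, bj, ce, cg, ch, ci, cj, de, df, di, eg, eh, ei, fg, fi, fj, gh, gj, hj, ij
  2-simplices (20): abf, abi, ach, aci, afg, agh, bde, bdf, beh, bhj, bij, ceg, cei, cgj, chj, dei, dfi, egh, fgj, fij

Hence C_0 ≅ Z^10, C_1 ≅ Z^30, C_2 ≅ Z^20.

Boundary ∂_1: C_1 → C_0 sends each edge [p,q] (with p < q) to q − p.
The 10×30 boundary matrix has rank 9 and Smith normal form diag(1,1,1,1,1,1,1,1,1).

Boundary ∂_2: C_2 → C_1 maps a triangle to the signed sum of its edges. For instance
  ∂dei = ei − di + de,
  ∂cgj = gj − cj + cg.
The resulting 30×20 matrix has rank 20, and its Smith normal form has invariant factors (1,1,1,1,1,1,1,1,1,1,1,1,1,1,1,1,1,1,1,2).

From H_k ≅ ker(∂_k) / im(∂_{k+1}) we obtain:

  H_0: rank C_0 − rank ∂_1 = 10 − 9 = 1, and the invariant factors of ∂_1 are all 1, so H_0 ≅ Z.
  H_1: rank ker ∂_1 − rank ∂_2 = (30 − 9) − 20 = 1, and ∂_2 has invariant factor 2 > 1, so H_1 ≅ Z × Z/2.
  H_2: rank ker ∂_2 − rank ∂_3 = (20 − 20) − 0 = 0, and there is no ∂_3, so H_2 ≅ 0.

As a check, the Euler characteristic is 10 − 30 + 20 = 0, which agrees with 1 − 1 + 0 = 0.
(K is a triangulation of the Klein bottle.)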